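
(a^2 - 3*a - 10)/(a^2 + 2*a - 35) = (a + 2)/(a + 7)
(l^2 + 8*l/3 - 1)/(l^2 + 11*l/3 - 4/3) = (l + 3)/(l + 4)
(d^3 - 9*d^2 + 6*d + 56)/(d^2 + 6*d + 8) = (d^2 - 11*d + 28)/(d + 4)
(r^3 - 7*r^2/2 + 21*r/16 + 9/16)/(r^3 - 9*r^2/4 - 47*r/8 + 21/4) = (4*r^2 - 11*r - 3)/(2*(2*r^2 - 3*r - 14))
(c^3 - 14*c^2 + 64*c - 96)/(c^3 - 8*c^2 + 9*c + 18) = (c^2 - 8*c + 16)/(c^2 - 2*c - 3)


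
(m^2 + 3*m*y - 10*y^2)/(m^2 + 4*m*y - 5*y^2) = (-m + 2*y)/(-m + y)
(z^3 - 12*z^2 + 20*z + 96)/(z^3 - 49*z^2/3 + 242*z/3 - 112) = 3*(z + 2)/(3*z - 7)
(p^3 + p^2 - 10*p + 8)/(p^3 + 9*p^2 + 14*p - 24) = (p - 2)/(p + 6)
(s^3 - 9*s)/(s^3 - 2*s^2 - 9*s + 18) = s/(s - 2)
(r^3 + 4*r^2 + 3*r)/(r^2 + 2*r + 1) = r*(r + 3)/(r + 1)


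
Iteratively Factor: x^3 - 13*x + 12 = (x - 1)*(x^2 + x - 12) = (x - 1)*(x + 4)*(x - 3)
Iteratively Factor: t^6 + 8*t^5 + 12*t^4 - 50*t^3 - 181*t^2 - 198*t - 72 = (t - 3)*(t^5 + 11*t^4 + 45*t^3 + 85*t^2 + 74*t + 24) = (t - 3)*(t + 2)*(t^4 + 9*t^3 + 27*t^2 + 31*t + 12) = (t - 3)*(t + 1)*(t + 2)*(t^3 + 8*t^2 + 19*t + 12) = (t - 3)*(t + 1)*(t + 2)*(t + 3)*(t^2 + 5*t + 4) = (t - 3)*(t + 1)*(t + 2)*(t + 3)*(t + 4)*(t + 1)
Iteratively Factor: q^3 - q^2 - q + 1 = (q - 1)*(q^2 - 1) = (q - 1)*(q + 1)*(q - 1)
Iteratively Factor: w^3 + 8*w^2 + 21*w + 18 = (w + 3)*(w^2 + 5*w + 6) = (w + 2)*(w + 3)*(w + 3)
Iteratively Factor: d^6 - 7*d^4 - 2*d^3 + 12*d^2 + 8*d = (d - 2)*(d^5 + 2*d^4 - 3*d^3 - 8*d^2 - 4*d) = (d - 2)*(d + 2)*(d^4 - 3*d^2 - 2*d) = d*(d - 2)*(d + 2)*(d^3 - 3*d - 2) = d*(d - 2)*(d + 1)*(d + 2)*(d^2 - d - 2) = d*(d - 2)*(d + 1)^2*(d + 2)*(d - 2)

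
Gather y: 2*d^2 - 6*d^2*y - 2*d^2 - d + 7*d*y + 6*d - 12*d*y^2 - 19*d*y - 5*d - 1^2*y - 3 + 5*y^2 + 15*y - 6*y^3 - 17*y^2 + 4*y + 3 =-6*y^3 + y^2*(-12*d - 12) + y*(-6*d^2 - 12*d + 18)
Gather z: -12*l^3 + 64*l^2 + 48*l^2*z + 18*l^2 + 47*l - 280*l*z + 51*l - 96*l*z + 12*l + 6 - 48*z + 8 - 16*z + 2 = -12*l^3 + 82*l^2 + 110*l + z*(48*l^2 - 376*l - 64) + 16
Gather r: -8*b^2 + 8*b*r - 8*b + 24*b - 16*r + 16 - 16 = -8*b^2 + 16*b + r*(8*b - 16)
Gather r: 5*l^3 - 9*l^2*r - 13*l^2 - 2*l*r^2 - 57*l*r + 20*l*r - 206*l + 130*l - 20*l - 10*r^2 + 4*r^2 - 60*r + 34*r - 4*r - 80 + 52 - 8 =5*l^3 - 13*l^2 - 96*l + r^2*(-2*l - 6) + r*(-9*l^2 - 37*l - 30) - 36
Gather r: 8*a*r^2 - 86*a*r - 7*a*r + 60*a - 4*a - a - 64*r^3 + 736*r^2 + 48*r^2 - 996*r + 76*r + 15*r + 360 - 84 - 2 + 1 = 55*a - 64*r^3 + r^2*(8*a + 784) + r*(-93*a - 905) + 275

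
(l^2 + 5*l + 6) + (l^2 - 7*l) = 2*l^2 - 2*l + 6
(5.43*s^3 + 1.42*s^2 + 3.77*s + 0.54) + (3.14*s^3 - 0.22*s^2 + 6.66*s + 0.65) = 8.57*s^3 + 1.2*s^2 + 10.43*s + 1.19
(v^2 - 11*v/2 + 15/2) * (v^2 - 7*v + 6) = v^4 - 25*v^3/2 + 52*v^2 - 171*v/2 + 45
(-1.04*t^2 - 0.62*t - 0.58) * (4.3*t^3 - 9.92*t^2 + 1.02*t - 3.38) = -4.472*t^5 + 7.6508*t^4 + 2.5956*t^3 + 8.6364*t^2 + 1.504*t + 1.9604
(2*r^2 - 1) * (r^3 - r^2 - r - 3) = 2*r^5 - 2*r^4 - 3*r^3 - 5*r^2 + r + 3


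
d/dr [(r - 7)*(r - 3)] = 2*r - 10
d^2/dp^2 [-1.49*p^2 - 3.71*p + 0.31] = -2.98000000000000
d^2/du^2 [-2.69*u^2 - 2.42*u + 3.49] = -5.38000000000000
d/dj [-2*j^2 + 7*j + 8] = 7 - 4*j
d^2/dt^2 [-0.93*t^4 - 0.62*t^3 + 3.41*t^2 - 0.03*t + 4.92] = -11.16*t^2 - 3.72*t + 6.82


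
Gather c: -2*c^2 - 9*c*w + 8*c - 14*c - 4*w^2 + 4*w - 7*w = -2*c^2 + c*(-9*w - 6) - 4*w^2 - 3*w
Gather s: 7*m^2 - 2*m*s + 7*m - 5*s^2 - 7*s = 7*m^2 + 7*m - 5*s^2 + s*(-2*m - 7)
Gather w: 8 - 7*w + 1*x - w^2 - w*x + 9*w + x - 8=-w^2 + w*(2 - x) + 2*x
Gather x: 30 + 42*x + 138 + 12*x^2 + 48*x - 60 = 12*x^2 + 90*x + 108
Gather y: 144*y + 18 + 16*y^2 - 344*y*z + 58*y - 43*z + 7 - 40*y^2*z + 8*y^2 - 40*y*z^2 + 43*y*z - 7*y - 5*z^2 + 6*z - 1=y^2*(24 - 40*z) + y*(-40*z^2 - 301*z + 195) - 5*z^2 - 37*z + 24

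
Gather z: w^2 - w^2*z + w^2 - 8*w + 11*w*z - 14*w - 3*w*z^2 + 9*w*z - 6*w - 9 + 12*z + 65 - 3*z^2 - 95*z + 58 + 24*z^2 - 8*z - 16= 2*w^2 - 28*w + z^2*(21 - 3*w) + z*(-w^2 + 20*w - 91) + 98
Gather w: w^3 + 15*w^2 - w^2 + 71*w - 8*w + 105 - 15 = w^3 + 14*w^2 + 63*w + 90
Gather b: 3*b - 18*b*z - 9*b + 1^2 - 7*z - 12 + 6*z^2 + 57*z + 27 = b*(-18*z - 6) + 6*z^2 + 50*z + 16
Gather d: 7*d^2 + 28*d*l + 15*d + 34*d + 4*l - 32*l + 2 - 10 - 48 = 7*d^2 + d*(28*l + 49) - 28*l - 56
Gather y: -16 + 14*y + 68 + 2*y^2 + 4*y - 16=2*y^2 + 18*y + 36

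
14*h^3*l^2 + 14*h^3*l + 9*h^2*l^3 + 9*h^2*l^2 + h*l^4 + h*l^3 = l*(2*h + l)*(7*h + l)*(h*l + h)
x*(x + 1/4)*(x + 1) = x^3 + 5*x^2/4 + x/4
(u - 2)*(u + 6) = u^2 + 4*u - 12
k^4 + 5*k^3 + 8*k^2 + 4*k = k*(k + 1)*(k + 2)^2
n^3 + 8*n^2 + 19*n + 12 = (n + 1)*(n + 3)*(n + 4)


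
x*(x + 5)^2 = x^3 + 10*x^2 + 25*x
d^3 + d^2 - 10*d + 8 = (d - 2)*(d - 1)*(d + 4)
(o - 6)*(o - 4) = o^2 - 10*o + 24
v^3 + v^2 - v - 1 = (v - 1)*(v + 1)^2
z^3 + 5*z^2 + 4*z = z*(z + 1)*(z + 4)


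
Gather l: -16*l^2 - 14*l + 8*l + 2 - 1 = -16*l^2 - 6*l + 1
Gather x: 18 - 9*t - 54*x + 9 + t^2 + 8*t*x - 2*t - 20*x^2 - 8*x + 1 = t^2 - 11*t - 20*x^2 + x*(8*t - 62) + 28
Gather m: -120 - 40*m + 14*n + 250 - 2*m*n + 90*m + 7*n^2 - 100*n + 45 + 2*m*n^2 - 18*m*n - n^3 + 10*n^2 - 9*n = m*(2*n^2 - 20*n + 50) - n^3 + 17*n^2 - 95*n + 175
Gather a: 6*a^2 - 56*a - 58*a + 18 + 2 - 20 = 6*a^2 - 114*a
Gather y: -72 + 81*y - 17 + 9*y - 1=90*y - 90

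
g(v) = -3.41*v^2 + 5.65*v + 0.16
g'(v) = 5.65 - 6.82*v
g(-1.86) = -22.15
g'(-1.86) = 18.34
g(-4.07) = -79.32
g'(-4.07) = 33.41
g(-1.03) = -9.28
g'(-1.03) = 12.67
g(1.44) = 1.23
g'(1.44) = -4.17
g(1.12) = 2.21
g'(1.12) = -1.99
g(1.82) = -0.85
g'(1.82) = -6.76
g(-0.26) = -1.54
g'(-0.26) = 7.42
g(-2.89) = -44.65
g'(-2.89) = 25.36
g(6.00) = -88.70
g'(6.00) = -35.27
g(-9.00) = -326.90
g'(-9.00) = 67.03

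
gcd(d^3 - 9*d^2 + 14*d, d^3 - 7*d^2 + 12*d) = d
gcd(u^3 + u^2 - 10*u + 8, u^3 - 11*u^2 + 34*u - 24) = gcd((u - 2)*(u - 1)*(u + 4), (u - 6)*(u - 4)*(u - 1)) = u - 1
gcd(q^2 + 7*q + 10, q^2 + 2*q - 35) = 1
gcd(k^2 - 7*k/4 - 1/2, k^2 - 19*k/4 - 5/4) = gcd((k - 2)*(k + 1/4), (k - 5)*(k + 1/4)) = k + 1/4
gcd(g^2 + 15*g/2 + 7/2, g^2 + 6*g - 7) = g + 7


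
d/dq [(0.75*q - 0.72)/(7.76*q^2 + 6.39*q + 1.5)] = (-5.82*q^2 + 11.1744*q + 5.7258)/(60.2176*q^4 + 99.1728*q^3 + 64.1121*q^2 + 19.17*q + 2.25)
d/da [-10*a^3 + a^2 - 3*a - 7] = -30*a^2 + 2*a - 3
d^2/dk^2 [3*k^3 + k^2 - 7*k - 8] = 18*k + 2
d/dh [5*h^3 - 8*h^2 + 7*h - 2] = 15*h^2 - 16*h + 7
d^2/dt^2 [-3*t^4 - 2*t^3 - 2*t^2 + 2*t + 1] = -36*t^2 - 12*t - 4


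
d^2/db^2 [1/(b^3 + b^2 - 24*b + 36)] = 2*(-(3*b + 1)*(b^3 + b^2 - 24*b + 36) + (3*b^2 + 2*b - 24)^2)/(b^3 + b^2 - 24*b + 36)^3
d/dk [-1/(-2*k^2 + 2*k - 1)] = 2*(1 - 2*k)/(2*k^2 - 2*k + 1)^2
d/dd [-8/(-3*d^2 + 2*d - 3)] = 16*(1 - 3*d)/(3*d^2 - 2*d + 3)^2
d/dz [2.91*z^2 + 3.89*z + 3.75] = 5.82*z + 3.89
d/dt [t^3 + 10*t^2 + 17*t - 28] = 3*t^2 + 20*t + 17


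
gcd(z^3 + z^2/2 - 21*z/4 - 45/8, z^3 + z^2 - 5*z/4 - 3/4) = z + 3/2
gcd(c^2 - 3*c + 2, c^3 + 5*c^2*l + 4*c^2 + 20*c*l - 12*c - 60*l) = c - 2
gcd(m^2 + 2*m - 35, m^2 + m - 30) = m - 5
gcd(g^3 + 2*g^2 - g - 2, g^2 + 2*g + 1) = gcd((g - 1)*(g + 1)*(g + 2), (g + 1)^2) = g + 1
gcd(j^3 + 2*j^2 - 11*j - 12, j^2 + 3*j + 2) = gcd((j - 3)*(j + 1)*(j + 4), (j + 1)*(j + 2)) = j + 1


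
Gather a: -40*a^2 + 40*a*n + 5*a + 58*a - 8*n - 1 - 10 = -40*a^2 + a*(40*n + 63) - 8*n - 11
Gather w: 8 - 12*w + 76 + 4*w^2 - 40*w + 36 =4*w^2 - 52*w + 120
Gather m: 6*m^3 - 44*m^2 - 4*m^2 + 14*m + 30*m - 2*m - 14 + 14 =6*m^3 - 48*m^2 + 42*m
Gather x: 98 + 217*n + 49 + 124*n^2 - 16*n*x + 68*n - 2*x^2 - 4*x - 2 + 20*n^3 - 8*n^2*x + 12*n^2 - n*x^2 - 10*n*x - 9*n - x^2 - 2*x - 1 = 20*n^3 + 136*n^2 + 276*n + x^2*(-n - 3) + x*(-8*n^2 - 26*n - 6) + 144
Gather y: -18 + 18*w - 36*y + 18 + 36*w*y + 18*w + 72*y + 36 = 36*w + y*(36*w + 36) + 36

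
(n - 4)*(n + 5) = n^2 + n - 20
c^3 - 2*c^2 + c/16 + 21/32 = (c - 7/4)*(c - 3/4)*(c + 1/2)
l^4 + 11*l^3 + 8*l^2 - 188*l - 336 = (l - 4)*(l + 2)*(l + 6)*(l + 7)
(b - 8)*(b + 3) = b^2 - 5*b - 24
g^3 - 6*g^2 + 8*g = g*(g - 4)*(g - 2)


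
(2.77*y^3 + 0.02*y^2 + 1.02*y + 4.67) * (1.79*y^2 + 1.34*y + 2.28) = 4.9583*y^5 + 3.7476*y^4 + 8.1682*y^3 + 9.7717*y^2 + 8.5834*y + 10.6476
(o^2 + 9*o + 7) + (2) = o^2 + 9*o + 9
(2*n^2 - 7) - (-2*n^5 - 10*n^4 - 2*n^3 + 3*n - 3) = 2*n^5 + 10*n^4 + 2*n^3 + 2*n^2 - 3*n - 4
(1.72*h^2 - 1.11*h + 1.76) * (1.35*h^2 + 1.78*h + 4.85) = 2.322*h^4 + 1.5631*h^3 + 8.7422*h^2 - 2.2507*h + 8.536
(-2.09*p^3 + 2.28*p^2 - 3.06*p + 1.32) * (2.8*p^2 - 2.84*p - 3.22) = -5.852*p^5 + 12.3196*p^4 - 8.3134*p^3 + 5.0448*p^2 + 6.1044*p - 4.2504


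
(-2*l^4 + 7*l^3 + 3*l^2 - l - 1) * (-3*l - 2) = 6*l^5 - 17*l^4 - 23*l^3 - 3*l^2 + 5*l + 2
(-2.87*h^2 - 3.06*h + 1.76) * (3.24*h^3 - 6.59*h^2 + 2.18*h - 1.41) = -9.2988*h^5 + 8.9989*h^4 + 19.6112*h^3 - 14.2225*h^2 + 8.1514*h - 2.4816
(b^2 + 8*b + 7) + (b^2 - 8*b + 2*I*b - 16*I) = 2*b^2 + 2*I*b + 7 - 16*I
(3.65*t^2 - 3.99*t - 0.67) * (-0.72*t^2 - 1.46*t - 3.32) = -2.628*t^4 - 2.4562*t^3 - 5.8102*t^2 + 14.225*t + 2.2244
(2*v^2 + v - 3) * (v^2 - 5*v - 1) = 2*v^4 - 9*v^3 - 10*v^2 + 14*v + 3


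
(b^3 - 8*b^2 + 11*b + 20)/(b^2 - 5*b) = b - 3 - 4/b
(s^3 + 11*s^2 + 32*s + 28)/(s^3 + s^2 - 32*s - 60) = (s^2 + 9*s + 14)/(s^2 - s - 30)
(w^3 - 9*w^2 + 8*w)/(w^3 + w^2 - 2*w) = (w - 8)/(w + 2)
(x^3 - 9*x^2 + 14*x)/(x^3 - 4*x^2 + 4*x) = (x - 7)/(x - 2)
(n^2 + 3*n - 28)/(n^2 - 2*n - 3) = (-n^2 - 3*n + 28)/(-n^2 + 2*n + 3)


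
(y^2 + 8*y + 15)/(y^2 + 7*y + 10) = (y + 3)/(y + 2)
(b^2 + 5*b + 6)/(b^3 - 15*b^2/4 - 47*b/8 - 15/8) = 8*(b^2 + 5*b + 6)/(8*b^3 - 30*b^2 - 47*b - 15)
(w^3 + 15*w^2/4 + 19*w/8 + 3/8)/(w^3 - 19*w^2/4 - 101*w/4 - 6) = (w + 1/2)/(w - 8)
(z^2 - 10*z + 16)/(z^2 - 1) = (z^2 - 10*z + 16)/(z^2 - 1)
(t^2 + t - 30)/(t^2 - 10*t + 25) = (t + 6)/(t - 5)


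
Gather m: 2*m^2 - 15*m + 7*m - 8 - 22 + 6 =2*m^2 - 8*m - 24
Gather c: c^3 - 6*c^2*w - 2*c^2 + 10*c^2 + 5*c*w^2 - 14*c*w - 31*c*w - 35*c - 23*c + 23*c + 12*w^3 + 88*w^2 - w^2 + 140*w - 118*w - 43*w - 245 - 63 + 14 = c^3 + c^2*(8 - 6*w) + c*(5*w^2 - 45*w - 35) + 12*w^3 + 87*w^2 - 21*w - 294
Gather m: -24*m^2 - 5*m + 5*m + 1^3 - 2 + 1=-24*m^2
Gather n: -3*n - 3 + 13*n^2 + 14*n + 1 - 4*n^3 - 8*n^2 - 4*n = -4*n^3 + 5*n^2 + 7*n - 2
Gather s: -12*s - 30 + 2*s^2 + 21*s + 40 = 2*s^2 + 9*s + 10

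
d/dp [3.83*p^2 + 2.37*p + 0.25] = 7.66*p + 2.37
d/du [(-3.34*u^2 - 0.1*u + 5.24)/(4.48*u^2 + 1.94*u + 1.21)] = (-6.0316*u^2 - 55.0332*u - 10.2866)/(20.0704*u^4 + 17.3824*u^3 + 14.6052*u^2 + 4.6948*u + 1.4641)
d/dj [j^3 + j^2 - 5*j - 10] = 3*j^2 + 2*j - 5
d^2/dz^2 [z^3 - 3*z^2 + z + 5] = 6*z - 6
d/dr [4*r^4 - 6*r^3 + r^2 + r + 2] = 16*r^3 - 18*r^2 + 2*r + 1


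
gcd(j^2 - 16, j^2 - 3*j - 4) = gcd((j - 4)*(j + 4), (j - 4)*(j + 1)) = j - 4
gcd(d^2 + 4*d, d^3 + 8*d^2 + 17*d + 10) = 1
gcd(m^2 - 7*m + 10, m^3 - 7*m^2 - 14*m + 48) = m - 2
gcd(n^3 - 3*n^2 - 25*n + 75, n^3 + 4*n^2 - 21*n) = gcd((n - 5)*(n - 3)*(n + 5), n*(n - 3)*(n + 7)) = n - 3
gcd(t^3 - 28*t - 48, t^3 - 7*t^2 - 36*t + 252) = t - 6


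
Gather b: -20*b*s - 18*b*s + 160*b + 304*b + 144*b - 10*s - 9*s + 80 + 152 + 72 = b*(608 - 38*s) - 19*s + 304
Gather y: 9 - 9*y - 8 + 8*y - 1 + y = 0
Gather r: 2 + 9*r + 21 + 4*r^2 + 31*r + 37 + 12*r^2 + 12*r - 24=16*r^2 + 52*r + 36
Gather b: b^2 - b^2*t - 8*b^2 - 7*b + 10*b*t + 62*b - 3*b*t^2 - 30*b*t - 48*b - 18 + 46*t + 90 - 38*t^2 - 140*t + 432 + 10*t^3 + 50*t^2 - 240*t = b^2*(-t - 7) + b*(-3*t^2 - 20*t + 7) + 10*t^3 + 12*t^2 - 334*t + 504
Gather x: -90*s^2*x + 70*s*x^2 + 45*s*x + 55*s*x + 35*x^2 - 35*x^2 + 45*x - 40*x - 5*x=70*s*x^2 + x*(-90*s^2 + 100*s)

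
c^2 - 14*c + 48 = (c - 8)*(c - 6)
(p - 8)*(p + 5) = p^2 - 3*p - 40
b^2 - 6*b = b*(b - 6)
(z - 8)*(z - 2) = z^2 - 10*z + 16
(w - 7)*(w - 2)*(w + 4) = w^3 - 5*w^2 - 22*w + 56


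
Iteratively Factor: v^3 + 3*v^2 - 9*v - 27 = (v + 3)*(v^2 - 9) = (v + 3)^2*(v - 3)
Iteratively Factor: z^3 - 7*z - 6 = (z + 1)*(z^2 - z - 6) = (z + 1)*(z + 2)*(z - 3)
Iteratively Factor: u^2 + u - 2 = (u + 2)*(u - 1)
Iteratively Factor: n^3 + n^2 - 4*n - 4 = (n + 1)*(n^2 - 4) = (n + 1)*(n + 2)*(n - 2)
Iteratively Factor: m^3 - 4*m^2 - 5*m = (m)*(m^2 - 4*m - 5) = m*(m + 1)*(m - 5)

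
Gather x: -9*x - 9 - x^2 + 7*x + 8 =-x^2 - 2*x - 1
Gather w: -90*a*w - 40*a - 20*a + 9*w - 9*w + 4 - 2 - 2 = -90*a*w - 60*a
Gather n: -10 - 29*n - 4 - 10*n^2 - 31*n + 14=-10*n^2 - 60*n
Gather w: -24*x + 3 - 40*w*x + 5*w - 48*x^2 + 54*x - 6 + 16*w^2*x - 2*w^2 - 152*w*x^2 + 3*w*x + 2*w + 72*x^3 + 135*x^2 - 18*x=w^2*(16*x - 2) + w*(-152*x^2 - 37*x + 7) + 72*x^3 + 87*x^2 + 12*x - 3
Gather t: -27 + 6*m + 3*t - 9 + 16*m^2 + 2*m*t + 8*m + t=16*m^2 + 14*m + t*(2*m + 4) - 36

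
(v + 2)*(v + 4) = v^2 + 6*v + 8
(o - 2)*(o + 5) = o^2 + 3*o - 10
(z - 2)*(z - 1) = z^2 - 3*z + 2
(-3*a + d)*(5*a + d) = -15*a^2 + 2*a*d + d^2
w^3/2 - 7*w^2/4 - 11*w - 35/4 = (w/2 + 1/2)*(w - 7)*(w + 5/2)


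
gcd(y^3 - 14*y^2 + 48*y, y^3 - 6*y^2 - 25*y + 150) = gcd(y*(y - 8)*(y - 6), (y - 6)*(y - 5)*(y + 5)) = y - 6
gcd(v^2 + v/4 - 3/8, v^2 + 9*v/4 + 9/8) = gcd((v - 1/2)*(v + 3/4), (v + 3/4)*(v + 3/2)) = v + 3/4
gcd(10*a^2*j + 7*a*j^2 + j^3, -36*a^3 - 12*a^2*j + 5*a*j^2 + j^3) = 2*a + j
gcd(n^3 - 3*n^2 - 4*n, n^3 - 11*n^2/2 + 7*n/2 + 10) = n^2 - 3*n - 4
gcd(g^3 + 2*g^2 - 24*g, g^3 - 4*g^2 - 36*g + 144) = g^2 + 2*g - 24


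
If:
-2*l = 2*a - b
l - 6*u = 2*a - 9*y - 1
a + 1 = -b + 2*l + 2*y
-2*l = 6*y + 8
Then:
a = 2*y/3 - 1/3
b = -14*y/3 - 26/3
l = -3*y - 4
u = 7*y/9 - 7/18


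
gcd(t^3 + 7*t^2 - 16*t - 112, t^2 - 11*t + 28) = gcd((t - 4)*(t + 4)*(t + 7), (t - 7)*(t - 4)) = t - 4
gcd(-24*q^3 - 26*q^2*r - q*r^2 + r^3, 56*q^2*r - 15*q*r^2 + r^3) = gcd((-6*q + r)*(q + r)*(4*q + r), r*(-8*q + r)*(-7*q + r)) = 1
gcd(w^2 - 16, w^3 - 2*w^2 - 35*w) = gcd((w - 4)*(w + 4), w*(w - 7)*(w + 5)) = 1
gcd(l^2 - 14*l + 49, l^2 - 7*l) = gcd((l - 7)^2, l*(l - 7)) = l - 7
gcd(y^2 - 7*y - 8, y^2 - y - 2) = y + 1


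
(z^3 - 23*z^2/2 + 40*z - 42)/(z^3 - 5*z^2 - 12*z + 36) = (z - 7/2)/(z + 3)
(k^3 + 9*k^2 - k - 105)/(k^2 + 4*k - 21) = k + 5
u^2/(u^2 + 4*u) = u/(u + 4)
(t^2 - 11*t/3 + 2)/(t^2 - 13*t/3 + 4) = (3*t - 2)/(3*t - 4)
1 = 1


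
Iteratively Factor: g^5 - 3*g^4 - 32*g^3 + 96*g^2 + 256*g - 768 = (g + 4)*(g^4 - 7*g^3 - 4*g^2 + 112*g - 192) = (g - 3)*(g + 4)*(g^3 - 4*g^2 - 16*g + 64) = (g - 4)*(g - 3)*(g + 4)*(g^2 - 16) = (g - 4)^2*(g - 3)*(g + 4)*(g + 4)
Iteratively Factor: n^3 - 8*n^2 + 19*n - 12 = (n - 4)*(n^2 - 4*n + 3) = (n - 4)*(n - 3)*(n - 1)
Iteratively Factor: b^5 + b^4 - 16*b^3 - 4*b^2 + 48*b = (b - 2)*(b^4 + 3*b^3 - 10*b^2 - 24*b) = (b - 3)*(b - 2)*(b^3 + 6*b^2 + 8*b) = (b - 3)*(b - 2)*(b + 4)*(b^2 + 2*b) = b*(b - 3)*(b - 2)*(b + 4)*(b + 2)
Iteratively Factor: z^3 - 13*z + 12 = (z - 3)*(z^2 + 3*z - 4) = (z - 3)*(z + 4)*(z - 1)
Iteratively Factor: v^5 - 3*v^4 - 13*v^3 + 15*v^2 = (v - 5)*(v^4 + 2*v^3 - 3*v^2) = v*(v - 5)*(v^3 + 2*v^2 - 3*v) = v*(v - 5)*(v - 1)*(v^2 + 3*v) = v*(v - 5)*(v - 1)*(v + 3)*(v)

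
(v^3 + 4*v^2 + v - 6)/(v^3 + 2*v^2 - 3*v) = (v + 2)/v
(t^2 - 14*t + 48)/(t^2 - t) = (t^2 - 14*t + 48)/(t*(t - 1))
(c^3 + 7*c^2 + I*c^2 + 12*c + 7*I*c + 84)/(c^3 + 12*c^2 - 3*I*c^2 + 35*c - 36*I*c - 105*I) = (c + 4*I)/(c + 5)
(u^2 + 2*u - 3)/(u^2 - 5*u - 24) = (u - 1)/(u - 8)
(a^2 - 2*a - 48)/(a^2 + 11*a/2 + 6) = 2*(a^2 - 2*a - 48)/(2*a^2 + 11*a + 12)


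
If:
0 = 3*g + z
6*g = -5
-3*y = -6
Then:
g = -5/6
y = 2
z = 5/2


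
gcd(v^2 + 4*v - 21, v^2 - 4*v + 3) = v - 3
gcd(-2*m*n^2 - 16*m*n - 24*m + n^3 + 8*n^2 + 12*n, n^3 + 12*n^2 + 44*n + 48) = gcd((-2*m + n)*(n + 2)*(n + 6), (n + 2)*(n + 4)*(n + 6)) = n^2 + 8*n + 12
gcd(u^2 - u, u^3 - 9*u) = u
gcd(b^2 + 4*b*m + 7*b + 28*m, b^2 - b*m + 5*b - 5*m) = 1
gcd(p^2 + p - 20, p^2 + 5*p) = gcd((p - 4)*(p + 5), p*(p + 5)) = p + 5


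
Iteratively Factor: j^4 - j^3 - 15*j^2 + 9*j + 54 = (j + 2)*(j^3 - 3*j^2 - 9*j + 27) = (j - 3)*(j + 2)*(j^2 - 9) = (j - 3)*(j + 2)*(j + 3)*(j - 3)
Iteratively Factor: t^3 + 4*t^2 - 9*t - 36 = (t + 4)*(t^2 - 9) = (t + 3)*(t + 4)*(t - 3)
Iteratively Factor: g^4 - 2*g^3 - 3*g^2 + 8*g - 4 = (g - 1)*(g^3 - g^2 - 4*g + 4) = (g - 1)*(g + 2)*(g^2 - 3*g + 2) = (g - 1)^2*(g + 2)*(g - 2)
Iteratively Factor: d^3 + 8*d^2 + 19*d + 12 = (d + 1)*(d^2 + 7*d + 12) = (d + 1)*(d + 3)*(d + 4)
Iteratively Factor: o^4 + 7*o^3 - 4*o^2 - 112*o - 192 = (o + 4)*(o^3 + 3*o^2 - 16*o - 48) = (o + 4)^2*(o^2 - o - 12) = (o - 4)*(o + 4)^2*(o + 3)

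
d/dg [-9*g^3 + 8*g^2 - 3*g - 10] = -27*g^2 + 16*g - 3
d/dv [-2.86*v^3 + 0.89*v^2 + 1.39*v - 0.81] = -8.58*v^2 + 1.78*v + 1.39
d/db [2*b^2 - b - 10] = 4*b - 1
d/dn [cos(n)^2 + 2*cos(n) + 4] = -2*(cos(n) + 1)*sin(n)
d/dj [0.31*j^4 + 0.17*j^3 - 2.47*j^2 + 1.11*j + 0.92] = 1.24*j^3 + 0.51*j^2 - 4.94*j + 1.11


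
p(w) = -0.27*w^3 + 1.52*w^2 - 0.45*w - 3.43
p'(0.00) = -0.45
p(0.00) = -3.43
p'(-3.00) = -16.86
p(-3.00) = 18.89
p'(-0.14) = -0.89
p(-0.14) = -3.34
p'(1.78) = 2.39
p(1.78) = -0.94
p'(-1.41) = -6.35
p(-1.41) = 0.98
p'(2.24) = 2.30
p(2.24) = 0.15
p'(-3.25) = -18.89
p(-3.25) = 23.36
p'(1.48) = 2.27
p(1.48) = -1.64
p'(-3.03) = -17.10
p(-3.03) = 19.40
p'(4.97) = -5.35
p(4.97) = -1.27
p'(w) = -0.81*w^2 + 3.04*w - 0.45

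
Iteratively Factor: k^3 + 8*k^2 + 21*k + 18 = (k + 2)*(k^2 + 6*k + 9) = (k + 2)*(k + 3)*(k + 3)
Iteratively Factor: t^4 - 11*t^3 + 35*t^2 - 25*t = (t - 5)*(t^3 - 6*t^2 + 5*t) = (t - 5)^2*(t^2 - t) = (t - 5)^2*(t - 1)*(t)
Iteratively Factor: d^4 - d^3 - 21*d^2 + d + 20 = (d - 5)*(d^3 + 4*d^2 - d - 4) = (d - 5)*(d - 1)*(d^2 + 5*d + 4) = (d - 5)*(d - 1)*(d + 4)*(d + 1)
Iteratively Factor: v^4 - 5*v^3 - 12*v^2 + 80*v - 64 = (v - 1)*(v^3 - 4*v^2 - 16*v + 64) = (v - 4)*(v - 1)*(v^2 - 16) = (v - 4)*(v - 1)*(v + 4)*(v - 4)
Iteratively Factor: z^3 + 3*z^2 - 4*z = (z)*(z^2 + 3*z - 4) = z*(z - 1)*(z + 4)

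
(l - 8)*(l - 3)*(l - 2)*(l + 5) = l^4 - 8*l^3 - 19*l^2 + 182*l - 240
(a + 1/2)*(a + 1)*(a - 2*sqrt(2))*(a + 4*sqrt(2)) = a^4 + 3*a^3/2 + 2*sqrt(2)*a^3 - 31*a^2/2 + 3*sqrt(2)*a^2 - 24*a + sqrt(2)*a - 8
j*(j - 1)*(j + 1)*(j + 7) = j^4 + 7*j^3 - j^2 - 7*j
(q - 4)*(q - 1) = q^2 - 5*q + 4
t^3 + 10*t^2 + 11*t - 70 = (t - 2)*(t + 5)*(t + 7)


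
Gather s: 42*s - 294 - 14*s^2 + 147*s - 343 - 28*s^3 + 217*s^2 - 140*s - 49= -28*s^3 + 203*s^2 + 49*s - 686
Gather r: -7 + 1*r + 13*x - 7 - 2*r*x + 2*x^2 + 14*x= r*(1 - 2*x) + 2*x^2 + 27*x - 14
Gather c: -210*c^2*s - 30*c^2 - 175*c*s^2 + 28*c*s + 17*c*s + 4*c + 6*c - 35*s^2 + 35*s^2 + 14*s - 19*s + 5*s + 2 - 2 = c^2*(-210*s - 30) + c*(-175*s^2 + 45*s + 10)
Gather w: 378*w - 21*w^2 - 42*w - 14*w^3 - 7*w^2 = -14*w^3 - 28*w^2 + 336*w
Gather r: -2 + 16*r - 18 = 16*r - 20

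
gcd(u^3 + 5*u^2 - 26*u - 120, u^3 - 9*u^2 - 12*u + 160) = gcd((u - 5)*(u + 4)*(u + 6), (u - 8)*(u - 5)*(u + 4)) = u^2 - u - 20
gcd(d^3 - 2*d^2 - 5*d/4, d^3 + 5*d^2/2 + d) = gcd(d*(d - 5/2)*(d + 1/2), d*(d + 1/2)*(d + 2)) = d^2 + d/2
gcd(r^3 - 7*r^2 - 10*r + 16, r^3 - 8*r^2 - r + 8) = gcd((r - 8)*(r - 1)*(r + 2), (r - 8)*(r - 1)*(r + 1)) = r^2 - 9*r + 8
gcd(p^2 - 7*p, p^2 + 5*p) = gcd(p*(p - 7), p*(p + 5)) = p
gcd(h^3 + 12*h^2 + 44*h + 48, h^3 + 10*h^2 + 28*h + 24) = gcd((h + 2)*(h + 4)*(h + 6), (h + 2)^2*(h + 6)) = h^2 + 8*h + 12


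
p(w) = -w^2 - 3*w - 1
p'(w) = -2*w - 3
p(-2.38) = 0.48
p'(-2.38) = 1.76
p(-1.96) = 1.04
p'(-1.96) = 0.92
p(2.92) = -18.29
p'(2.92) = -8.84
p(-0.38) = -0.00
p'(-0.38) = -2.24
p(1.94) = -10.58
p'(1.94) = -6.88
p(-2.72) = -0.24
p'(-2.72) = 2.44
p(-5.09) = -11.64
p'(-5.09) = 7.18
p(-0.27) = -0.26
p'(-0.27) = -2.46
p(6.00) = -55.00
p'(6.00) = -15.00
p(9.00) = -109.00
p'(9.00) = -21.00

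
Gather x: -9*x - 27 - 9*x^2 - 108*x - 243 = -9*x^2 - 117*x - 270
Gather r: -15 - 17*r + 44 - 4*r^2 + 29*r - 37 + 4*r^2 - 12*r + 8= 0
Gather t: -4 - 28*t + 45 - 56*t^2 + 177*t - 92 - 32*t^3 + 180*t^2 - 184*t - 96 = -32*t^3 + 124*t^2 - 35*t - 147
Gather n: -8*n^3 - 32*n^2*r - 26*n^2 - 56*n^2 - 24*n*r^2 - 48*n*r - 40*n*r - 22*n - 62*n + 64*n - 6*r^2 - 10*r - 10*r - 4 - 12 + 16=-8*n^3 + n^2*(-32*r - 82) + n*(-24*r^2 - 88*r - 20) - 6*r^2 - 20*r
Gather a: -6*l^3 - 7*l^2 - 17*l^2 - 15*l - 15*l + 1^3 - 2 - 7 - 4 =-6*l^3 - 24*l^2 - 30*l - 12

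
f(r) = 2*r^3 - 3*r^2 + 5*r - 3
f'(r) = 6*r^2 - 6*r + 5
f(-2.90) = -91.51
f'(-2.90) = 72.86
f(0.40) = -1.35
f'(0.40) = 3.56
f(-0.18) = -4.01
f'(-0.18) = 6.27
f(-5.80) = -523.14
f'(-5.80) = 241.64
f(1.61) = 5.62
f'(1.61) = 10.89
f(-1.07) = -14.23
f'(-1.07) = 18.29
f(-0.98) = -12.66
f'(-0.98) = 16.64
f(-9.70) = -2159.12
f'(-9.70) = 627.74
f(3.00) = 39.00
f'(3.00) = 41.00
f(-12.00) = -3951.00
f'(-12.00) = 941.00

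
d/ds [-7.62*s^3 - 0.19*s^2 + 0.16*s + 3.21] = -22.86*s^2 - 0.38*s + 0.16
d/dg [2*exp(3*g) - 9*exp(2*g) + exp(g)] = (6*exp(2*g) - 18*exp(g) + 1)*exp(g)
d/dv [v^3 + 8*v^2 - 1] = v*(3*v + 16)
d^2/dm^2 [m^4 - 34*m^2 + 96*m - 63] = 12*m^2 - 68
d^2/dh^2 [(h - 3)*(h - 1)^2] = 6*h - 10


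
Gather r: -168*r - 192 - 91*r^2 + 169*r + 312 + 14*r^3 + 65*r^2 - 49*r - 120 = 14*r^3 - 26*r^2 - 48*r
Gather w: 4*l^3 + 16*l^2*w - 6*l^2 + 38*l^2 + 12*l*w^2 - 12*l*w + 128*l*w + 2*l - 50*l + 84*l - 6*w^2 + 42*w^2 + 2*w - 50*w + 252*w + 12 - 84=4*l^3 + 32*l^2 + 36*l + w^2*(12*l + 36) + w*(16*l^2 + 116*l + 204) - 72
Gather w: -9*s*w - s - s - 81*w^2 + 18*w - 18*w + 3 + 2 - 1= -9*s*w - 2*s - 81*w^2 + 4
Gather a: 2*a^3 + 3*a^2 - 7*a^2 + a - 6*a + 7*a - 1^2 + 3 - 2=2*a^3 - 4*a^2 + 2*a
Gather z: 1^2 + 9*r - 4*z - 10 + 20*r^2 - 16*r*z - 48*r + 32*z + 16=20*r^2 - 39*r + z*(28 - 16*r) + 7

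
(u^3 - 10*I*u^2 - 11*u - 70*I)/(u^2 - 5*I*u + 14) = u - 5*I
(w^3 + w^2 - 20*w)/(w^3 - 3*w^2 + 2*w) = (w^2 + w - 20)/(w^2 - 3*w + 2)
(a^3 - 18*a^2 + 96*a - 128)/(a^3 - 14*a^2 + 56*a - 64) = (a - 8)/(a - 4)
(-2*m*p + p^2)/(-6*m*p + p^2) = (2*m - p)/(6*m - p)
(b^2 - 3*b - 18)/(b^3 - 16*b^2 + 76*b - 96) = (b + 3)/(b^2 - 10*b + 16)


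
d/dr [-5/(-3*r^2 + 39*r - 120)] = 5*(13 - 2*r)/(3*(r^2 - 13*r + 40)^2)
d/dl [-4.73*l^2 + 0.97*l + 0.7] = 0.97 - 9.46*l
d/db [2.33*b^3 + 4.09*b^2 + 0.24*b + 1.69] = 6.99*b^2 + 8.18*b + 0.24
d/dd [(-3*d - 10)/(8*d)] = 5/(4*d^2)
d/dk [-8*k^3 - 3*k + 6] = -24*k^2 - 3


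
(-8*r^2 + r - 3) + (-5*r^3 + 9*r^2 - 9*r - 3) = -5*r^3 + r^2 - 8*r - 6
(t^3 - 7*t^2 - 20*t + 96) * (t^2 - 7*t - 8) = t^5 - 14*t^4 + 21*t^3 + 292*t^2 - 512*t - 768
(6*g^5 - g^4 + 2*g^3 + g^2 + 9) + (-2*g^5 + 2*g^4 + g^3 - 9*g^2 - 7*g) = 4*g^5 + g^4 + 3*g^3 - 8*g^2 - 7*g + 9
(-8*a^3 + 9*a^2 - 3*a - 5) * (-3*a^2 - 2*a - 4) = 24*a^5 - 11*a^4 + 23*a^3 - 15*a^2 + 22*a + 20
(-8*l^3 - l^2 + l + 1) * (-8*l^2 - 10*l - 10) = 64*l^5 + 88*l^4 + 82*l^3 - 8*l^2 - 20*l - 10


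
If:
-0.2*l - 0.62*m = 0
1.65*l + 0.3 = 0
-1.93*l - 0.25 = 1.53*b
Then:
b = 0.07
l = -0.18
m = 0.06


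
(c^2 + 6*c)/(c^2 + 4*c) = (c + 6)/(c + 4)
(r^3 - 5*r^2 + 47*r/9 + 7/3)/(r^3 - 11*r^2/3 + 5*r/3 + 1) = (r - 7/3)/(r - 1)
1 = 1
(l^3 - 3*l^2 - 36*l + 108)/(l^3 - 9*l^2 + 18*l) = (l + 6)/l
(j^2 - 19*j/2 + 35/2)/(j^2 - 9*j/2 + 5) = (j - 7)/(j - 2)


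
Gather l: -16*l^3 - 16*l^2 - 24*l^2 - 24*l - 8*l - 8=-16*l^3 - 40*l^2 - 32*l - 8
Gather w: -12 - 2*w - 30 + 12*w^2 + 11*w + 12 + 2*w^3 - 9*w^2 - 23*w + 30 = 2*w^3 + 3*w^2 - 14*w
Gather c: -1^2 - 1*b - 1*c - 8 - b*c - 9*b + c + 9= -b*c - 10*b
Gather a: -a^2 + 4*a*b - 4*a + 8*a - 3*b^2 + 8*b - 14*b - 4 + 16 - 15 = -a^2 + a*(4*b + 4) - 3*b^2 - 6*b - 3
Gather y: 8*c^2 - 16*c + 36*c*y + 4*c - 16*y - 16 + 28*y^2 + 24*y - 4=8*c^2 - 12*c + 28*y^2 + y*(36*c + 8) - 20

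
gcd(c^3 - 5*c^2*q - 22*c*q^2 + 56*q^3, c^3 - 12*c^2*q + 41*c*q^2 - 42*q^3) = c^2 - 9*c*q + 14*q^2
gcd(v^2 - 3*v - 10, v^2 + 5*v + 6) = v + 2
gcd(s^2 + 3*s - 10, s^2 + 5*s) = s + 5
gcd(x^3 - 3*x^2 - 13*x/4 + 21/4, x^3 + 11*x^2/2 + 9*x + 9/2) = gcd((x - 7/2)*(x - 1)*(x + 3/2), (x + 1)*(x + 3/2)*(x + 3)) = x + 3/2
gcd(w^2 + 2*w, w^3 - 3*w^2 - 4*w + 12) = w + 2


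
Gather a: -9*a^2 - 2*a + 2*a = -9*a^2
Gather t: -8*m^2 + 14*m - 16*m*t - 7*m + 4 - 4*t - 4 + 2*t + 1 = -8*m^2 + 7*m + t*(-16*m - 2) + 1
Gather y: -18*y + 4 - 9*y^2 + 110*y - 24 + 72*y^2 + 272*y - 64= 63*y^2 + 364*y - 84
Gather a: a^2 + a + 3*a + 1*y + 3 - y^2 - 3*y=a^2 + 4*a - y^2 - 2*y + 3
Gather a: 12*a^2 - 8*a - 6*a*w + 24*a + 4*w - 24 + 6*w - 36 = 12*a^2 + a*(16 - 6*w) + 10*w - 60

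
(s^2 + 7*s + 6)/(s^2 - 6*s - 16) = (s^2 + 7*s + 6)/(s^2 - 6*s - 16)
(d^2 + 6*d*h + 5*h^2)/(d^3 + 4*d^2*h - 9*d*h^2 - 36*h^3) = (d^2 + 6*d*h + 5*h^2)/(d^3 + 4*d^2*h - 9*d*h^2 - 36*h^3)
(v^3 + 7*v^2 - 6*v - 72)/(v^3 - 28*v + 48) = (v^2 + v - 12)/(v^2 - 6*v + 8)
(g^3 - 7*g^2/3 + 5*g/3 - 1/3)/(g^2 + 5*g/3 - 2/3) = (g^2 - 2*g + 1)/(g + 2)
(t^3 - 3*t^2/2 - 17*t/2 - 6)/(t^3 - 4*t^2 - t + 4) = (t + 3/2)/(t - 1)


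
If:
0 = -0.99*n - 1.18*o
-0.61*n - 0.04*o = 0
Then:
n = 0.00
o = 0.00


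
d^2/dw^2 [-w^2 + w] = -2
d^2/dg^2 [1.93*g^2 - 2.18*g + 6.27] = 3.86000000000000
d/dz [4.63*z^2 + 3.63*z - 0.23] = 9.26*z + 3.63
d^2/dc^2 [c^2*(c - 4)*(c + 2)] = 12*c^2 - 12*c - 16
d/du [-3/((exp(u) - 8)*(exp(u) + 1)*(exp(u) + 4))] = 3*((exp(u) - 8)*(exp(u) + 1) + (exp(u) - 8)*(exp(u) + 4) + (exp(u) + 1)*(exp(u) + 4))/(4*(exp(u) - 8)^2*(exp(u) + 4)^2*cosh(u/2)^2)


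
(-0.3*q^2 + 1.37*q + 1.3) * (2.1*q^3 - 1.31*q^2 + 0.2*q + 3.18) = -0.63*q^5 + 3.27*q^4 + 0.8753*q^3 - 2.383*q^2 + 4.6166*q + 4.134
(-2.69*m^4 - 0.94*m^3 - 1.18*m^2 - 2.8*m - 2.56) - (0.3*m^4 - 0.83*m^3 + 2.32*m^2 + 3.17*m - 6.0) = -2.99*m^4 - 0.11*m^3 - 3.5*m^2 - 5.97*m + 3.44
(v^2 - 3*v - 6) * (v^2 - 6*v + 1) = v^4 - 9*v^3 + 13*v^2 + 33*v - 6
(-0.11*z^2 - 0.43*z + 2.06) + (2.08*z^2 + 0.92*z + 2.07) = 1.97*z^2 + 0.49*z + 4.13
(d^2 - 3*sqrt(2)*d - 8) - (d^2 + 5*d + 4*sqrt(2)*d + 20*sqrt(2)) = -7*sqrt(2)*d - 5*d - 20*sqrt(2) - 8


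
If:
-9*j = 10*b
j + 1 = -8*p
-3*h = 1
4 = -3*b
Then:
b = -4/3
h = -1/3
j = 40/27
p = -67/216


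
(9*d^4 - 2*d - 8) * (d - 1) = 9*d^5 - 9*d^4 - 2*d^2 - 6*d + 8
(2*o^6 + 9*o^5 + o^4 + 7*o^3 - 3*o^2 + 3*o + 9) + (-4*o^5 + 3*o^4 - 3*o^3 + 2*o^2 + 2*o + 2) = 2*o^6 + 5*o^5 + 4*o^4 + 4*o^3 - o^2 + 5*o + 11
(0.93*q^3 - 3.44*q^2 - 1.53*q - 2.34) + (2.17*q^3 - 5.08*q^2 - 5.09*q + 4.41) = 3.1*q^3 - 8.52*q^2 - 6.62*q + 2.07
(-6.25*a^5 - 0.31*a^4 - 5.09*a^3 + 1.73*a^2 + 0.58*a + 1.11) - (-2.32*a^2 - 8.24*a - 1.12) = -6.25*a^5 - 0.31*a^4 - 5.09*a^3 + 4.05*a^2 + 8.82*a + 2.23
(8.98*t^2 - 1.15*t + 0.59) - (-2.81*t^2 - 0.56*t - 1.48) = 11.79*t^2 - 0.59*t + 2.07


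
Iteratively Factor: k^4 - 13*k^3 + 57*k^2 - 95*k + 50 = (k - 5)*(k^3 - 8*k^2 + 17*k - 10) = (k - 5)*(k - 2)*(k^2 - 6*k + 5) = (k - 5)*(k - 2)*(k - 1)*(k - 5)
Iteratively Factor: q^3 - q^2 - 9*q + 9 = (q - 1)*(q^2 - 9) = (q - 3)*(q - 1)*(q + 3)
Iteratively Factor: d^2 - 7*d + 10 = (d - 2)*(d - 5)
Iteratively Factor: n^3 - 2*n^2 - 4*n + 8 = (n - 2)*(n^2 - 4) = (n - 2)^2*(n + 2)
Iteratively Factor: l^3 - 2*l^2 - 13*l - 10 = (l + 1)*(l^2 - 3*l - 10) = (l - 5)*(l + 1)*(l + 2)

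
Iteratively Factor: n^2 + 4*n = (n)*(n + 4)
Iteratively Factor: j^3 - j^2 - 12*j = (j - 4)*(j^2 + 3*j) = j*(j - 4)*(j + 3)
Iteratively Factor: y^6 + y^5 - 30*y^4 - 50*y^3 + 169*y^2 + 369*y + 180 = (y + 3)*(y^5 - 2*y^4 - 24*y^3 + 22*y^2 + 103*y + 60) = (y + 1)*(y + 3)*(y^4 - 3*y^3 - 21*y^2 + 43*y + 60) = (y + 1)^2*(y + 3)*(y^3 - 4*y^2 - 17*y + 60) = (y - 5)*(y + 1)^2*(y + 3)*(y^2 + y - 12) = (y - 5)*(y - 3)*(y + 1)^2*(y + 3)*(y + 4)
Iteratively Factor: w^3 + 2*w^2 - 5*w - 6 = (w - 2)*(w^2 + 4*w + 3) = (w - 2)*(w + 1)*(w + 3)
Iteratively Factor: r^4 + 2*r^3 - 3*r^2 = (r)*(r^3 + 2*r^2 - 3*r) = r*(r - 1)*(r^2 + 3*r) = r*(r - 1)*(r + 3)*(r)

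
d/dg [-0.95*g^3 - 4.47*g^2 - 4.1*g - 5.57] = -2.85*g^2 - 8.94*g - 4.1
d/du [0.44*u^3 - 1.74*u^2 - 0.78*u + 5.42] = 1.32*u^2 - 3.48*u - 0.78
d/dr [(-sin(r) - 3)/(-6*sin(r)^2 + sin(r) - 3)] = 6*(-6*sin(r) + cos(r)^2)*cos(r)/(6*sin(r)^2 - sin(r) + 3)^2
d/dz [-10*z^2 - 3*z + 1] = -20*z - 3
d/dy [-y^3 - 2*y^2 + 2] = y*(-3*y - 4)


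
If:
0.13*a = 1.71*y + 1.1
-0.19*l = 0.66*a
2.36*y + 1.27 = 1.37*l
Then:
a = 0.05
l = -0.17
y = -0.64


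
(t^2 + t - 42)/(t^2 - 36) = (t + 7)/(t + 6)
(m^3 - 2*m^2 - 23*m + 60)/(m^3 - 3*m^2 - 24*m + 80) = (m - 3)/(m - 4)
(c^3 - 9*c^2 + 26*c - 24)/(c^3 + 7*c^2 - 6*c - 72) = (c^2 - 6*c + 8)/(c^2 + 10*c + 24)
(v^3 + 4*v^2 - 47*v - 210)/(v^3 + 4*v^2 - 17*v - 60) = (v^2 - v - 42)/(v^2 - v - 12)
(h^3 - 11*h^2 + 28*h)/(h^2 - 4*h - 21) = h*(h - 4)/(h + 3)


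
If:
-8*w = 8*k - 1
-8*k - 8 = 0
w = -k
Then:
No Solution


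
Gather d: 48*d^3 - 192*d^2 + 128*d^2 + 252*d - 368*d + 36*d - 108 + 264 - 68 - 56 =48*d^3 - 64*d^2 - 80*d + 32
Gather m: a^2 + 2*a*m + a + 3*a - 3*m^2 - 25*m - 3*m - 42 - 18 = a^2 + 4*a - 3*m^2 + m*(2*a - 28) - 60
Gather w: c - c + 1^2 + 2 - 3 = 0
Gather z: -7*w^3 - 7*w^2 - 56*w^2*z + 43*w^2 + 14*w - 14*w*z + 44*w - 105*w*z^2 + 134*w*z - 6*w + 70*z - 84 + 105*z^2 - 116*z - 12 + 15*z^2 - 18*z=-7*w^3 + 36*w^2 + 52*w + z^2*(120 - 105*w) + z*(-56*w^2 + 120*w - 64) - 96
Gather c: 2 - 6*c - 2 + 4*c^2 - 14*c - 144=4*c^2 - 20*c - 144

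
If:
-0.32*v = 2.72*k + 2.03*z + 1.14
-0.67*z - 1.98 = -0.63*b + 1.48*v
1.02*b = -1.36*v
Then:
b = 0.385057471264368*z + 1.13793103448276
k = -0.712347870182556*z - 0.318711967545639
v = -0.288793103448276*z - 0.853448275862069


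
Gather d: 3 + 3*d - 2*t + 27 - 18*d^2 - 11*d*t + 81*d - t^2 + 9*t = -18*d^2 + d*(84 - 11*t) - t^2 + 7*t + 30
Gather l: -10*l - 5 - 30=-10*l - 35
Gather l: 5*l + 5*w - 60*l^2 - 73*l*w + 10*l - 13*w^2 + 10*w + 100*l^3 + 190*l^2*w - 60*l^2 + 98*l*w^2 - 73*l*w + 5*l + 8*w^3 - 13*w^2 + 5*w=100*l^3 + l^2*(190*w - 120) + l*(98*w^2 - 146*w + 20) + 8*w^3 - 26*w^2 + 20*w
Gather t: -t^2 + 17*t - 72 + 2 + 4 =-t^2 + 17*t - 66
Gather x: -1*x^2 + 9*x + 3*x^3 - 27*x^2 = 3*x^3 - 28*x^2 + 9*x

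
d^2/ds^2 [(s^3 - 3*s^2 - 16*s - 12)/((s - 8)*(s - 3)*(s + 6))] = 4*(s^6 + 39*s^5 - 537*s^4 + 2773*s^3 - 5094*s^2 + 12636*s - 94392)/(s^9 - 15*s^8 - 51*s^7 + 1567*s^6 - 2178*s^5 - 51948*s^4 + 169560*s^3 + 451008*s^2 - 2612736*s + 2985984)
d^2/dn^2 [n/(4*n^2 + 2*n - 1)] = 4*(8*n^3 + 6*n + 1)/(64*n^6 + 96*n^5 - 40*n^3 + 6*n - 1)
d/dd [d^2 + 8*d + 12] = 2*d + 8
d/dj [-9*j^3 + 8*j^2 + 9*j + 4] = -27*j^2 + 16*j + 9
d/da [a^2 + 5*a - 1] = 2*a + 5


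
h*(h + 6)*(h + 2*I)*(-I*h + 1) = -I*h^4 + 3*h^3 - 6*I*h^3 + 18*h^2 + 2*I*h^2 + 12*I*h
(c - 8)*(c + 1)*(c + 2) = c^3 - 5*c^2 - 22*c - 16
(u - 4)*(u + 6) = u^2 + 2*u - 24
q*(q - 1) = q^2 - q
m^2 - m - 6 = (m - 3)*(m + 2)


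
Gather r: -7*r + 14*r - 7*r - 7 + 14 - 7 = 0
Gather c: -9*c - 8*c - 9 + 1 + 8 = -17*c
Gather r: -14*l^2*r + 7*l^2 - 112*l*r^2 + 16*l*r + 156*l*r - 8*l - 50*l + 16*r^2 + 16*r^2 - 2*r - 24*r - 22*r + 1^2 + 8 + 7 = 7*l^2 - 58*l + r^2*(32 - 112*l) + r*(-14*l^2 + 172*l - 48) + 16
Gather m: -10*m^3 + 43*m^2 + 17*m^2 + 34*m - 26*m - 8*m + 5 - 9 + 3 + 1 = -10*m^3 + 60*m^2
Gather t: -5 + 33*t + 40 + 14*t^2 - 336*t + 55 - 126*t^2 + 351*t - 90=-112*t^2 + 48*t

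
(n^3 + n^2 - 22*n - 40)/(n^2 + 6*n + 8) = n - 5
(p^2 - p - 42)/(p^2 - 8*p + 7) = (p + 6)/(p - 1)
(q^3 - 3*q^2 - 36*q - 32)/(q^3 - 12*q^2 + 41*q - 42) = (q^3 - 3*q^2 - 36*q - 32)/(q^3 - 12*q^2 + 41*q - 42)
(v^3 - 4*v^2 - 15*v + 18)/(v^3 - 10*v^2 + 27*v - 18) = (v + 3)/(v - 3)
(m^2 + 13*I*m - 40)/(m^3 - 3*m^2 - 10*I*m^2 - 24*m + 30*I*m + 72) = (m^2 + 13*I*m - 40)/(m^3 + m^2*(-3 - 10*I) + m*(-24 + 30*I) + 72)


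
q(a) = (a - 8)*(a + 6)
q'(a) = 2*a - 2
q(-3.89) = -25.09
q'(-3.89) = -9.78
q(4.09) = -39.45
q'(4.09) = 6.18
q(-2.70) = -35.31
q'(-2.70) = -7.40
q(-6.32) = 4.58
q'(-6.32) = -14.64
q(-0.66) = -46.24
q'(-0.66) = -3.32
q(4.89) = -33.87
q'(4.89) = 7.78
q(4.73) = -35.09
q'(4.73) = 7.46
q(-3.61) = -27.75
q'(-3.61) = -9.22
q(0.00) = -48.00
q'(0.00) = -2.00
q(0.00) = -48.00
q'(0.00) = -2.00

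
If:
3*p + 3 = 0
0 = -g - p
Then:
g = 1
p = -1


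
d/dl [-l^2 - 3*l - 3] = -2*l - 3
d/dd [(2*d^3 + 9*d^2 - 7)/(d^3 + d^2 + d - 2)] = (-7*d^4 + 4*d^3 + 18*d^2 - 22*d + 7)/(d^6 + 2*d^5 + 3*d^4 - 2*d^3 - 3*d^2 - 4*d + 4)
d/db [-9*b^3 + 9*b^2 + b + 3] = -27*b^2 + 18*b + 1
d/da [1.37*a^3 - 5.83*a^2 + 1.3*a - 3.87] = 4.11*a^2 - 11.66*a + 1.3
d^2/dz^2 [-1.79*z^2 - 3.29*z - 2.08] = -3.58000000000000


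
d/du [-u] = -1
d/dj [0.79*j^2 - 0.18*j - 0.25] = 1.58*j - 0.18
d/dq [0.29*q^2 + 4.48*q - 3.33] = 0.58*q + 4.48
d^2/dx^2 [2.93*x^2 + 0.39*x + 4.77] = 5.86000000000000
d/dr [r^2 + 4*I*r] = 2*r + 4*I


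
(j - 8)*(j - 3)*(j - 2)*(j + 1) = j^4 - 12*j^3 + 33*j^2 - 2*j - 48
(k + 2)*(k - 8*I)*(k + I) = k^3 + 2*k^2 - 7*I*k^2 + 8*k - 14*I*k + 16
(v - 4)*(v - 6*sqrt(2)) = v^2 - 6*sqrt(2)*v - 4*v + 24*sqrt(2)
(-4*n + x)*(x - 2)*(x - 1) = -4*n*x^2 + 12*n*x - 8*n + x^3 - 3*x^2 + 2*x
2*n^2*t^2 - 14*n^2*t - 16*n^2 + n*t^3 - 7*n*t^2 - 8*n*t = (2*n + t)*(t - 8)*(n*t + n)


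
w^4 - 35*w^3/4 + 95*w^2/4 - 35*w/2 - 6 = (w - 4)*(w - 3)*(w - 2)*(w + 1/4)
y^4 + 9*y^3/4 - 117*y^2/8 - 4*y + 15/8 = (y - 3)*(y - 1/4)*(y + 1/2)*(y + 5)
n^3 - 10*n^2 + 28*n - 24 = (n - 6)*(n - 2)^2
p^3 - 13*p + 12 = (p - 3)*(p - 1)*(p + 4)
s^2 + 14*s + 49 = (s + 7)^2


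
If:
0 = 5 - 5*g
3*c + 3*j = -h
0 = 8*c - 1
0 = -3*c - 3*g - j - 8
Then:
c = 1/8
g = 1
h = 135/4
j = -91/8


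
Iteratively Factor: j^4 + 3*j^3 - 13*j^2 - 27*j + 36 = (j - 3)*(j^3 + 6*j^2 + 5*j - 12) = (j - 3)*(j - 1)*(j^2 + 7*j + 12) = (j - 3)*(j - 1)*(j + 3)*(j + 4)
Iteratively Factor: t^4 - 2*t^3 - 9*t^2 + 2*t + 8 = (t + 2)*(t^3 - 4*t^2 - t + 4) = (t + 1)*(t + 2)*(t^2 - 5*t + 4) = (t - 1)*(t + 1)*(t + 2)*(t - 4)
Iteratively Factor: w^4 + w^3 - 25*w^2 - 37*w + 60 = (w + 4)*(w^3 - 3*w^2 - 13*w + 15) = (w - 5)*(w + 4)*(w^2 + 2*w - 3) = (w - 5)*(w + 3)*(w + 4)*(w - 1)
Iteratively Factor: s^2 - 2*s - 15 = (s - 5)*(s + 3)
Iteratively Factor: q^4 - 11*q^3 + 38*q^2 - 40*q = (q - 5)*(q^3 - 6*q^2 + 8*q) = (q - 5)*(q - 2)*(q^2 - 4*q) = q*(q - 5)*(q - 2)*(q - 4)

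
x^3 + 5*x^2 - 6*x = x*(x - 1)*(x + 6)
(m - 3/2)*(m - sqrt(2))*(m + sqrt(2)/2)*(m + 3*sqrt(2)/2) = m^4 - 3*m^3/2 + sqrt(2)*m^3 - 5*m^2/2 - 3*sqrt(2)*m^2/2 - 3*sqrt(2)*m/2 + 15*m/4 + 9*sqrt(2)/4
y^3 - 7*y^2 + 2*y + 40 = (y - 5)*(y - 4)*(y + 2)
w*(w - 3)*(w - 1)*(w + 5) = w^4 + w^3 - 17*w^2 + 15*w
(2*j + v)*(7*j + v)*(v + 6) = 14*j^2*v + 84*j^2 + 9*j*v^2 + 54*j*v + v^3 + 6*v^2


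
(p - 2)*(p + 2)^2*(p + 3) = p^4 + 5*p^3 + 2*p^2 - 20*p - 24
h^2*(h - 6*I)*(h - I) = h^4 - 7*I*h^3 - 6*h^2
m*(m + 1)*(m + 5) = m^3 + 6*m^2 + 5*m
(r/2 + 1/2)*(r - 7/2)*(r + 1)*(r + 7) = r^4/2 + 11*r^3/4 - 33*r^2/4 - 91*r/4 - 49/4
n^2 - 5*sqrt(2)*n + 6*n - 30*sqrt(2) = (n + 6)*(n - 5*sqrt(2))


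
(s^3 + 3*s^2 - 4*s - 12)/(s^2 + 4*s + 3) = (s^2 - 4)/(s + 1)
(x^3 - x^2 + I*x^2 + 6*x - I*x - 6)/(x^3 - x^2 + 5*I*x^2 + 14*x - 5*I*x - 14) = (x + 3*I)/(x + 7*I)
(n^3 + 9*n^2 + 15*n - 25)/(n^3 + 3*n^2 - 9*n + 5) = (n + 5)/(n - 1)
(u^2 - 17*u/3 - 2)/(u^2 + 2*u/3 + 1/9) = 3*(u - 6)/(3*u + 1)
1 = 1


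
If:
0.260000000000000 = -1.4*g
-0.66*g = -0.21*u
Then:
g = -0.19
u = -0.58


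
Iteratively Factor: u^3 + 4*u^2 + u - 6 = (u - 1)*(u^2 + 5*u + 6) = (u - 1)*(u + 2)*(u + 3)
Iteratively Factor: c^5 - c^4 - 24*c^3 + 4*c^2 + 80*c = (c + 2)*(c^4 - 3*c^3 - 18*c^2 + 40*c) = c*(c + 2)*(c^3 - 3*c^2 - 18*c + 40) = c*(c + 2)*(c + 4)*(c^2 - 7*c + 10) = c*(c - 5)*(c + 2)*(c + 4)*(c - 2)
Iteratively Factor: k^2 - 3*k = (k - 3)*(k)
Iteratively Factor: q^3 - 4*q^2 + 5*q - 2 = (q - 1)*(q^2 - 3*q + 2) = (q - 1)^2*(q - 2)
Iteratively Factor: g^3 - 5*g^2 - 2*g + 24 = (g - 3)*(g^2 - 2*g - 8) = (g - 4)*(g - 3)*(g + 2)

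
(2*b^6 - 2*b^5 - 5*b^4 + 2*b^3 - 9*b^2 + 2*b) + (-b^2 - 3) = 2*b^6 - 2*b^5 - 5*b^4 + 2*b^3 - 10*b^2 + 2*b - 3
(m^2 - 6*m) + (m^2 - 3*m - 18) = 2*m^2 - 9*m - 18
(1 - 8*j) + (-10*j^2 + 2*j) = -10*j^2 - 6*j + 1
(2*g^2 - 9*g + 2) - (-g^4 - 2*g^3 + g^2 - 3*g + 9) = g^4 + 2*g^3 + g^2 - 6*g - 7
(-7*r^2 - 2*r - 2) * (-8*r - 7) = 56*r^3 + 65*r^2 + 30*r + 14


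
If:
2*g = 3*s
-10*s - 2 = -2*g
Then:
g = -3/7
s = -2/7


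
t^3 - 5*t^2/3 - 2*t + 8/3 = (t - 2)*(t - 1)*(t + 4/3)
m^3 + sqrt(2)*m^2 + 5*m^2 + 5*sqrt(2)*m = m*(m + 5)*(m + sqrt(2))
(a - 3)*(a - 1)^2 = a^3 - 5*a^2 + 7*a - 3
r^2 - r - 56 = (r - 8)*(r + 7)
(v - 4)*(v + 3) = v^2 - v - 12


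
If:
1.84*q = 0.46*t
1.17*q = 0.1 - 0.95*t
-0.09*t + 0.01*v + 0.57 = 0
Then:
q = 0.02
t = 0.08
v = -56.28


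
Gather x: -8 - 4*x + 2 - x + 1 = -5*x - 5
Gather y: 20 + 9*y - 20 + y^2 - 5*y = y^2 + 4*y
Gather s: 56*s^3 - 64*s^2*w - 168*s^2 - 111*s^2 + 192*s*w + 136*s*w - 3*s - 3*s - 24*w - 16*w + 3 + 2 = 56*s^3 + s^2*(-64*w - 279) + s*(328*w - 6) - 40*w + 5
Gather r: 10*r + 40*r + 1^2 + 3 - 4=50*r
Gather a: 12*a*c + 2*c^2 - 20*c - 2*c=12*a*c + 2*c^2 - 22*c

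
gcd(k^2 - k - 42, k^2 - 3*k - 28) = k - 7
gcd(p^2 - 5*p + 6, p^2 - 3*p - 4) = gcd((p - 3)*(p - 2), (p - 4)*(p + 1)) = 1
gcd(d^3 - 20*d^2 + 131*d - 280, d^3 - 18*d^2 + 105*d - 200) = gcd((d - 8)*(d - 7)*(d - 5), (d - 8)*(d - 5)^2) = d^2 - 13*d + 40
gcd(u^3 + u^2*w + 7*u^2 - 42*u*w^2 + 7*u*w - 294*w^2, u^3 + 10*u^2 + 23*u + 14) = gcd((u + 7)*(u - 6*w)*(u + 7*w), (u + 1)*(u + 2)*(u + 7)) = u + 7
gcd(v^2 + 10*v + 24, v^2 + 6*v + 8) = v + 4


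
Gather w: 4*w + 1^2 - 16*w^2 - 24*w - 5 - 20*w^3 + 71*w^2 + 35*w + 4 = -20*w^3 + 55*w^2 + 15*w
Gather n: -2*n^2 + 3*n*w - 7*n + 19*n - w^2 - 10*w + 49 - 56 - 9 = -2*n^2 + n*(3*w + 12) - w^2 - 10*w - 16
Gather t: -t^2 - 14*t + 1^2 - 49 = -t^2 - 14*t - 48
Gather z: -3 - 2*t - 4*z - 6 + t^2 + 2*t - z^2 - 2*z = t^2 - z^2 - 6*z - 9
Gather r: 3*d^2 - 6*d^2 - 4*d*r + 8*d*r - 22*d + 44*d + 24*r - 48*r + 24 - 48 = -3*d^2 + 22*d + r*(4*d - 24) - 24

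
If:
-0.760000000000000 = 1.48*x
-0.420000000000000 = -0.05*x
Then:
No Solution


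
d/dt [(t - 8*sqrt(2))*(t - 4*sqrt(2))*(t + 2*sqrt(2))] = 3*t^2 - 20*sqrt(2)*t + 16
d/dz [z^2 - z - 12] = 2*z - 1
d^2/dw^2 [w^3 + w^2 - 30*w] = 6*w + 2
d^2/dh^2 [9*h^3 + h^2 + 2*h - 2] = 54*h + 2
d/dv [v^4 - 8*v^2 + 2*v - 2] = 4*v^3 - 16*v + 2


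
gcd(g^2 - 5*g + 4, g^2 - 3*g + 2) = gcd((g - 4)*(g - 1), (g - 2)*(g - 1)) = g - 1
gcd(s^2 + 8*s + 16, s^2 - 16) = s + 4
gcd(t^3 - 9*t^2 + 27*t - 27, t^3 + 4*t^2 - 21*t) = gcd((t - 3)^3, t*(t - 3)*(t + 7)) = t - 3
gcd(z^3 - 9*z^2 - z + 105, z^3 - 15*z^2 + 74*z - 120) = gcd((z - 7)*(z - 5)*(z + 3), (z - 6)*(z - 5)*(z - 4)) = z - 5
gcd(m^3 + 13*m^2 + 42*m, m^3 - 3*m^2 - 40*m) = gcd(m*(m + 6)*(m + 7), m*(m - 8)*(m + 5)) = m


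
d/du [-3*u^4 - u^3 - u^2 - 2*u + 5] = -12*u^3 - 3*u^2 - 2*u - 2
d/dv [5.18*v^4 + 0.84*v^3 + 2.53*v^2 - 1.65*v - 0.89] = 20.72*v^3 + 2.52*v^2 + 5.06*v - 1.65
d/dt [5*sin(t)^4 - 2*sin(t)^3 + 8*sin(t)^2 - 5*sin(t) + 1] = (20*sin(t)^3 - 6*sin(t)^2 + 16*sin(t) - 5)*cos(t)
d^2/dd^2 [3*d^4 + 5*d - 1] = 36*d^2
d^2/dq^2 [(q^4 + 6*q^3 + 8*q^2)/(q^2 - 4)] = 2*(q^3 - 6*q^2 + 12*q + 16)/(q^3 - 6*q^2 + 12*q - 8)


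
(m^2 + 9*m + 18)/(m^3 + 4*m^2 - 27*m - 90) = 1/(m - 5)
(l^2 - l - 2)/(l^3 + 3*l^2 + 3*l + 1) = (l - 2)/(l^2 + 2*l + 1)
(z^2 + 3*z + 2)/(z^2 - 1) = (z + 2)/(z - 1)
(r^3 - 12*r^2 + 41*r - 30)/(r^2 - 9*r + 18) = (r^2 - 6*r + 5)/(r - 3)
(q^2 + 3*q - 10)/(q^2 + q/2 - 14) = 2*(q^2 + 3*q - 10)/(2*q^2 + q - 28)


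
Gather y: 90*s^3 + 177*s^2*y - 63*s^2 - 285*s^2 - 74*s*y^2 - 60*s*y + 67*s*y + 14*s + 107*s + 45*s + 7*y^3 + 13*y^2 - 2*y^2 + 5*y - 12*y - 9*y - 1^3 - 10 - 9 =90*s^3 - 348*s^2 + 166*s + 7*y^3 + y^2*(11 - 74*s) + y*(177*s^2 + 7*s - 16) - 20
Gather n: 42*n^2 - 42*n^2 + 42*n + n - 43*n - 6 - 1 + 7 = 0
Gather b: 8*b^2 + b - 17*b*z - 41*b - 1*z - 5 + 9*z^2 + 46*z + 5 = 8*b^2 + b*(-17*z - 40) + 9*z^2 + 45*z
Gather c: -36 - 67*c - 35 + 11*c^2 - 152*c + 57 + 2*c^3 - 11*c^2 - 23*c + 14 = 2*c^3 - 242*c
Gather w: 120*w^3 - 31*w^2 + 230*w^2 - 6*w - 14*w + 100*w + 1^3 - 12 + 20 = 120*w^3 + 199*w^2 + 80*w + 9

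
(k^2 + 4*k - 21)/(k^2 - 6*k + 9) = (k + 7)/(k - 3)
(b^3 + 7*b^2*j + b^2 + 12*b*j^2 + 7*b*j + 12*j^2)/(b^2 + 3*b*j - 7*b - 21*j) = (b^2 + 4*b*j + b + 4*j)/(b - 7)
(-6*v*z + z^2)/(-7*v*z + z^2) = (6*v - z)/(7*v - z)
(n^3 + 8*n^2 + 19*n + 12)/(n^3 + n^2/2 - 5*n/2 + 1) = 2*(n^3 + 8*n^2 + 19*n + 12)/(2*n^3 + n^2 - 5*n + 2)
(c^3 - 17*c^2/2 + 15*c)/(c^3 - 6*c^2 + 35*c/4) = 2*(c - 6)/(2*c - 7)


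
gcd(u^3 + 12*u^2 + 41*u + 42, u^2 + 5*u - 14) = u + 7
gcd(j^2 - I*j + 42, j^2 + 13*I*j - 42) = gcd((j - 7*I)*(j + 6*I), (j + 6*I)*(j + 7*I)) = j + 6*I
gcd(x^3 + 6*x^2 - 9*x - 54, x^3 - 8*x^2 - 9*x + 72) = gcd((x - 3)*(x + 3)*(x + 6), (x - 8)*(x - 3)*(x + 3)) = x^2 - 9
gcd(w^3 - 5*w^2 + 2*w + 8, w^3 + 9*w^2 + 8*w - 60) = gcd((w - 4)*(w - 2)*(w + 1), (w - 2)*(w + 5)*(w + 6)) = w - 2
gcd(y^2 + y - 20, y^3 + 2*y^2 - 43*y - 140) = y + 5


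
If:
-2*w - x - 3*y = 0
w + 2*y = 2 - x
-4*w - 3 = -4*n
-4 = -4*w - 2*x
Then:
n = -7/12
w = -4/3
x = 14/3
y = -2/3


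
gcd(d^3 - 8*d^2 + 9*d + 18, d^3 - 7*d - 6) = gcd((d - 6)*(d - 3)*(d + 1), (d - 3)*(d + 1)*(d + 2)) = d^2 - 2*d - 3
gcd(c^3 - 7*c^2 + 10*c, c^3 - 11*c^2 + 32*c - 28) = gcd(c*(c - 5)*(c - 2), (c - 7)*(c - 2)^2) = c - 2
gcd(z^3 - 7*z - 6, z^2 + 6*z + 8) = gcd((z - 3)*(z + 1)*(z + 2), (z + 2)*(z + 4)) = z + 2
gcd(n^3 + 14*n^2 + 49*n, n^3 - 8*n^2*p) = n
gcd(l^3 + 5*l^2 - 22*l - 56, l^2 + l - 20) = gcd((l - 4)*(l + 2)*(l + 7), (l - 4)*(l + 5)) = l - 4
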